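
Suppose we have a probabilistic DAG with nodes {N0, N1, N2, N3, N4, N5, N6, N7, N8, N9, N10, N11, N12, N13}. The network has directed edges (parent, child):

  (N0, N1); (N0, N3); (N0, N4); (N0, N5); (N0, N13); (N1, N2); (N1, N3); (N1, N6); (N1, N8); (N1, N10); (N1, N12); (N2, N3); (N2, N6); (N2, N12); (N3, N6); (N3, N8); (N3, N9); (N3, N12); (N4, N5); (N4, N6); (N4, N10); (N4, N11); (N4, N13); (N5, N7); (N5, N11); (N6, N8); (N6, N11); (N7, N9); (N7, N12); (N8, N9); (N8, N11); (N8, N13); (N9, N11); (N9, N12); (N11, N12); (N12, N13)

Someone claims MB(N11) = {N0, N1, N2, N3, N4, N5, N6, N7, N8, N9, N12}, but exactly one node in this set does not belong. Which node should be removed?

By definition, MB(N11) is built from N11's parents, N11's children, and the co-parents of N11.
N11's parents: N4, N5, N6, N8, N9.
N11 has child N12.
Parents of each child, excluding N11:
  parents(N12) \ {N11} = {N1, N2, N3, N7, N9}.
MB(N11) = {N1, N2, N3, N4, N5, N6, N7, N8, N9, N12}.
N0 is neither a parent, child, nor co-parent of N11, so it does not belong.

N0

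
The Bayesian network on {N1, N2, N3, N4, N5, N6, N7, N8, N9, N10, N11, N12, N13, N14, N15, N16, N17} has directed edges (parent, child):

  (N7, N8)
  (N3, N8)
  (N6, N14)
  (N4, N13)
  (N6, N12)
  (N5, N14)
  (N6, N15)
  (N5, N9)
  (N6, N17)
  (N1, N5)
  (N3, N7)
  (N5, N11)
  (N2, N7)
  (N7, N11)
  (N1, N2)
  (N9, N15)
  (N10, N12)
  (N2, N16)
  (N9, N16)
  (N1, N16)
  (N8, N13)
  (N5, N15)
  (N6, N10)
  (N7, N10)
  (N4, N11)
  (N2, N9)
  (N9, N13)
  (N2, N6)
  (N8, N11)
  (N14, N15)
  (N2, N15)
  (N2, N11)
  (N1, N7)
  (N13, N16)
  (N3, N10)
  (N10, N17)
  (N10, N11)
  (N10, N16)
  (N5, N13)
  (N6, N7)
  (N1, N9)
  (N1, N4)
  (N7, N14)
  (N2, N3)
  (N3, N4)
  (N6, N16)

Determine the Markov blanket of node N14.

A node's Markov blanket = Pa ∪ Ch ∪ (parents of Ch other than the node itself).
Pa(N14) = {N5, N6, N7}.
N14's children: N15.
Other parents of N14's children:
  N15: N2, N5, N6, N9
So the Markov blanket of N14 is {N2, N5, N6, N7, N9, N15}.

{N2, N5, N6, N7, N9, N15}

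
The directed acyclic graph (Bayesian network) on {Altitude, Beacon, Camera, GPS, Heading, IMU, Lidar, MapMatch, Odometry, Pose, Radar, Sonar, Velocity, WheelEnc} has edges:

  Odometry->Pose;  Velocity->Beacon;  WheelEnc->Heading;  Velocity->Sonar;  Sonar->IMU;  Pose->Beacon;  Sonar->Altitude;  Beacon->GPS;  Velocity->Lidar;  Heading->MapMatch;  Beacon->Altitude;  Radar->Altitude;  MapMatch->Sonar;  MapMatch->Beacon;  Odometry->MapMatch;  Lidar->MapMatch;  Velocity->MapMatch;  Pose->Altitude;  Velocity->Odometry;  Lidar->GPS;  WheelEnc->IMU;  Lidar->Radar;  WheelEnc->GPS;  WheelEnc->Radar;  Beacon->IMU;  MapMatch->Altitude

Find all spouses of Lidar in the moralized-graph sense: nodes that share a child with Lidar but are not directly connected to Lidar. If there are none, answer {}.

{Beacon, Heading, Odometry, WheelEnc}

Children of Lidar: GPS, MapMatch, Radar.
  MapMatch: Heading, Odometry, Velocity
  Radar: WheelEnc
  GPS: Beacon, WheelEnc
Excluding nodes already adjacent to Lidar (GPS, MapMatch, Radar, Velocity), the co-parent-only contribution is {Beacon, Heading, Odometry, WheelEnc}.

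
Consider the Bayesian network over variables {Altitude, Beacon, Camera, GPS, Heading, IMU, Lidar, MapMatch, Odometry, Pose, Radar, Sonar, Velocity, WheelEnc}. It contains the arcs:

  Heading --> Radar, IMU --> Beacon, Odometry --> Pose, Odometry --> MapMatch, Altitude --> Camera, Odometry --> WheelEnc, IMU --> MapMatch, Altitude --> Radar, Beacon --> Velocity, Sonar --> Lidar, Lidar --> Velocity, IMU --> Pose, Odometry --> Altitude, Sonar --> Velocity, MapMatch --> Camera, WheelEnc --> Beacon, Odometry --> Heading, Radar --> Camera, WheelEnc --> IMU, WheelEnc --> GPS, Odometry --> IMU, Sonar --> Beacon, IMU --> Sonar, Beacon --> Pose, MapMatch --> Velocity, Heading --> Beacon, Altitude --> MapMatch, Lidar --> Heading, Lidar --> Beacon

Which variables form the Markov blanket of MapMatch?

{Altitude, Beacon, Camera, IMU, Lidar, Odometry, Radar, Sonar, Velocity}

The Markov blanket of a node is its parents, its children, and the other parents of its children.
MapMatch has parents Altitude, IMU, Odometry.
MapMatch's children: Camera, Velocity.
Parents of each child, excluding MapMatch:
  Velocity: Beacon, Lidar, Sonar
  Camera: Altitude, Radar
Taking the union gives {Altitude, Beacon, Camera, IMU, Lidar, Odometry, Radar, Sonar, Velocity}.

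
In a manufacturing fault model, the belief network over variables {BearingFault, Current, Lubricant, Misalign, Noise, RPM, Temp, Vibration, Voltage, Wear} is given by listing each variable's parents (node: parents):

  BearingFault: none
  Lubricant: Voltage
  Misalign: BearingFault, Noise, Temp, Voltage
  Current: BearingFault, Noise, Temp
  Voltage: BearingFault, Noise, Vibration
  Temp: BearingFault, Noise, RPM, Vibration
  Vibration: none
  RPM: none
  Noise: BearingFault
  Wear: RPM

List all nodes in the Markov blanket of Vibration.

Recall MB(v) = parents ∪ children ∪ spouses, where spouses are the other parents of v's children.
Vibration has no parents.
Vibration has children Temp, Voltage.
For each child, the remaining parents (spouses of Vibration):
  Voltage also has parents BearingFault, Noise.
  Temp's other parents are BearingFault, Noise, RPM.
So the Markov blanket of Vibration is {BearingFault, Noise, RPM, Temp, Voltage}.

{BearingFault, Noise, RPM, Temp, Voltage}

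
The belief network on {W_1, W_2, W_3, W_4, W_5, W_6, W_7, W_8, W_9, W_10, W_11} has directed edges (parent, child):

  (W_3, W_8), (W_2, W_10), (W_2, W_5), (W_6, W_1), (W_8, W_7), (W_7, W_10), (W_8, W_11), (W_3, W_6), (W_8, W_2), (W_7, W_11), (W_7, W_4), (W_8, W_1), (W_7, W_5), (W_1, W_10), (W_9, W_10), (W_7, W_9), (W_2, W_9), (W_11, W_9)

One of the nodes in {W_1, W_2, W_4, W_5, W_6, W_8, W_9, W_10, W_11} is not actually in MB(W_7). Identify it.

W_6

The Markov blanket of a node is its parents, its children, and the other parents of its children.
Parents of W_7: W_8.
Children of W_7: W_4, W_5, W_9, W_10, W_11.
Co-parents of W_7 (other parents of its children):
  parents(W_11) \ {W_7} = {W_8}.
  parents(W_5) \ {W_7} = {W_2}.
  W_4 has no other parent.
  W_9 also has parents W_2, W_11.
  W_10 also has parents W_1, W_2, W_9.
MB(W_7) = {W_1, W_2, W_4, W_5, W_8, W_9, W_10, W_11}.
W_6 is neither a parent, child, nor co-parent of W_7, so it does not belong.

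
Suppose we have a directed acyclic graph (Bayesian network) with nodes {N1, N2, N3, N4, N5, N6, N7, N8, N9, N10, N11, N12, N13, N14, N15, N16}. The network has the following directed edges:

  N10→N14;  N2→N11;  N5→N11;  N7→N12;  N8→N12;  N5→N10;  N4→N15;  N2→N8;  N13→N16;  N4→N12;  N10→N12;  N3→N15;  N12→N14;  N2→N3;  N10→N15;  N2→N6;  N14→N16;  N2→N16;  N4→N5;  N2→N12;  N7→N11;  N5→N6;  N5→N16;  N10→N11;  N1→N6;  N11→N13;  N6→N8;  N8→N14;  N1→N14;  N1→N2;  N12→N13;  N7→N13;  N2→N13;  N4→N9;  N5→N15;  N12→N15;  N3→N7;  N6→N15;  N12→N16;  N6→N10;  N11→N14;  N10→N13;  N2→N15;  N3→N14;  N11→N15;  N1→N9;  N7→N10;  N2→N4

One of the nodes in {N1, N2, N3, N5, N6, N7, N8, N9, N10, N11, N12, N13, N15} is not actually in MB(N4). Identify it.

A node's Markov blanket = Pa ∪ Ch ∪ (parents of Ch other than the node itself).
Ch(N4) = {N5, N9, N12, N15}.
N4 has parent N2.
Other parents of N4's children:
  N5 has no other parent.
  N9's other parent is N1.
  parents(N12) \ {N4} = {N2, N7, N8, N10}.
  N15's other parents are N2, N3, N5, N6, N10, N11, N12.
MB(N4) = {N1, N2, N3, N5, N6, N7, N8, N9, N10, N11, N12, N15}.
N13 is neither a parent, child, nor co-parent of N4, so it does not belong.

N13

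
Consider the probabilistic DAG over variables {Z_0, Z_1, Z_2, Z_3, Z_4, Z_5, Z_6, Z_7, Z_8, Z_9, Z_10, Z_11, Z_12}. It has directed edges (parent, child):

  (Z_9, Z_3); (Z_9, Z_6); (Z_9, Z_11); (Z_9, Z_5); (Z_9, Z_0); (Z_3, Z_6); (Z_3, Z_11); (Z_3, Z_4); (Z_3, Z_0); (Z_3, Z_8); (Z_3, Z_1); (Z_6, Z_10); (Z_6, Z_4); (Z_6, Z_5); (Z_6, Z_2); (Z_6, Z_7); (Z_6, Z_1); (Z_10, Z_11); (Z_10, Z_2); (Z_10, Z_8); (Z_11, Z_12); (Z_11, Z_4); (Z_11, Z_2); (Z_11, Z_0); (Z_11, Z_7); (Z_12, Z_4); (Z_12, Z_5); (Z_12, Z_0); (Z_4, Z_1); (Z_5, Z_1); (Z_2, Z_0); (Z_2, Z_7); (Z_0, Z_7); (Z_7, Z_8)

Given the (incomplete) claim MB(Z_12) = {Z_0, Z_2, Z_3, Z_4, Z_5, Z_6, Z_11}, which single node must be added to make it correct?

Z_9

Recall MB(v) = parents ∪ children ∪ spouses, where spouses are the other parents of v's children.
Z_12's parents: Z_11.
Ch(Z_12) = {Z_0, Z_4, Z_5}.
Other parents of Z_12's children:
  Z_4: Z_3, Z_6, Z_11
  Z_5: Z_6, Z_9
  Z_0: Z_2, Z_3, Z_9, Z_11
MB(Z_12) = {Z_0, Z_2, Z_3, Z_4, Z_5, Z_6, Z_9, Z_11}.
Comparing with the claimed set, Z_9 is missing.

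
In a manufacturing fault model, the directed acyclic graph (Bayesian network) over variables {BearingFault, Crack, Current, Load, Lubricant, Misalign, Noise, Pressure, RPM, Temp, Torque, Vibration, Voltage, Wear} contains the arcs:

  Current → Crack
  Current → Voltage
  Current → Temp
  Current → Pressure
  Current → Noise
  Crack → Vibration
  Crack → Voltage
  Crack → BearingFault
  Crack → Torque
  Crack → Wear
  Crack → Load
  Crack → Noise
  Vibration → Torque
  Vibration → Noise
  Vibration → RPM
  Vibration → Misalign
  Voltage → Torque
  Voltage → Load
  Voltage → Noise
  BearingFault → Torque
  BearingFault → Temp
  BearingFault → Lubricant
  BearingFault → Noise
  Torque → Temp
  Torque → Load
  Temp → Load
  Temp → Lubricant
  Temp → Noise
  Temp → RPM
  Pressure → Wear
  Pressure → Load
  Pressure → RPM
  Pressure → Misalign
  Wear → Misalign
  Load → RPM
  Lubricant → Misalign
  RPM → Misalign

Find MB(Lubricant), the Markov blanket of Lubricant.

The Markov blanket of a node is its parents, its children, and the other parents of its children.
Parents of Lubricant: BearingFault, Temp.
Lubricant has child Misalign.
For each child, the remaining parents (spouses of Lubricant):
  Misalign's other parents are Pressure, RPM, Vibration, Wear.
Union: {BearingFault, Temp} ∪ {Misalign} ∪ {Pressure, RPM, Vibration, Wear} = {BearingFault, Misalign, Pressure, RPM, Temp, Vibration, Wear}.

{BearingFault, Misalign, Pressure, RPM, Temp, Vibration, Wear}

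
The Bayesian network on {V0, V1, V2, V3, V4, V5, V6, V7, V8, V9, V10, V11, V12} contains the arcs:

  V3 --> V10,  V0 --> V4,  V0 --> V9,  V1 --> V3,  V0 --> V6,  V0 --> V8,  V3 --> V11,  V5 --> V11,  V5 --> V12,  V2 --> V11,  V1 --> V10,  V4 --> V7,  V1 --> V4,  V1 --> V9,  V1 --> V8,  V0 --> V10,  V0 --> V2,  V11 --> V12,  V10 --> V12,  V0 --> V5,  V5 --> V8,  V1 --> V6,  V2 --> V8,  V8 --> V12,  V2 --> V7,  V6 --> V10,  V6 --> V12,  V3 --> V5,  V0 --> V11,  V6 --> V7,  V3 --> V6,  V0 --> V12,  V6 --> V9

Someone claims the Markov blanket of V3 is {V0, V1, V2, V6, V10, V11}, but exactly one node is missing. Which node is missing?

V5

A node's Markov blanket = Pa ∪ Ch ∪ (parents of Ch other than the node itself).
Parents of V3: V1.
Ch(V3) = {V5, V6, V10, V11}.
Parents of each child, excluding V3:
  V5's other parent is V0.
  parents(V6) \ {V3} = {V0, V1}.
  V10 also has parents V0, V1, V6.
  parents(V11) \ {V3} = {V0, V2, V5}.
MB(V3) = {V0, V1, V2, V5, V6, V10, V11}.
Comparing with the claimed set, V5 is missing.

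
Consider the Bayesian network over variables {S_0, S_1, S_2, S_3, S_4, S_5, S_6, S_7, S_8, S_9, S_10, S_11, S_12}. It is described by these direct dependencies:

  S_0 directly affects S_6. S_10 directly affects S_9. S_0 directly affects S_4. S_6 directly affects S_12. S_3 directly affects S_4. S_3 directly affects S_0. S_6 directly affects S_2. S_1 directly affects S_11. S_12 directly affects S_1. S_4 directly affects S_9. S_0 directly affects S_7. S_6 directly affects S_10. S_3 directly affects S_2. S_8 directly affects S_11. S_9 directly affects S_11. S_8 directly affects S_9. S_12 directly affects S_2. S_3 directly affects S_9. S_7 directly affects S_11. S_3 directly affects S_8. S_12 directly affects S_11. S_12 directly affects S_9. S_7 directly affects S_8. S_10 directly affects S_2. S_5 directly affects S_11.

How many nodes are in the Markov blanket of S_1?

6

A node's Markov blanket = Pa ∪ Ch ∪ (parents of Ch other than the node itself).
Ch(S_1) = {S_11}.
S_1's parents: S_12.
Other parents of S_1's children:
  S_11 also has parents S_5, S_7, S_8, S_9, S_12.
MB(S_1) = {S_5, S_7, S_8, S_9, S_11, S_12}, which has 6 nodes.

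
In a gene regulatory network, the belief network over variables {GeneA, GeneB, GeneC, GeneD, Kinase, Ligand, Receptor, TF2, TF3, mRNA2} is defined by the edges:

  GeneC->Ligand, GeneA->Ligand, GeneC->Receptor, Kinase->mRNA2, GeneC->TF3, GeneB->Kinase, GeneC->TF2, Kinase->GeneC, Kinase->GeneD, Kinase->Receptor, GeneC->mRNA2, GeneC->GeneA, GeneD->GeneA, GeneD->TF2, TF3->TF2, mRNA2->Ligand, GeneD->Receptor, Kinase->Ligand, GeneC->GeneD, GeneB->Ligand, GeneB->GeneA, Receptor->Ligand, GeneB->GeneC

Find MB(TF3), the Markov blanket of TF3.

The Markov blanket of a node is its parents, its children, and the other parents of its children.
TF3's parents: GeneC.
TF3's children: TF2.
Other parents of TF3's children:
  TF2 also has parents GeneC, GeneD.
Union: {GeneC} ∪ {TF2} ∪ {GeneC, GeneD} = {GeneC, GeneD, TF2}.

{GeneC, GeneD, TF2}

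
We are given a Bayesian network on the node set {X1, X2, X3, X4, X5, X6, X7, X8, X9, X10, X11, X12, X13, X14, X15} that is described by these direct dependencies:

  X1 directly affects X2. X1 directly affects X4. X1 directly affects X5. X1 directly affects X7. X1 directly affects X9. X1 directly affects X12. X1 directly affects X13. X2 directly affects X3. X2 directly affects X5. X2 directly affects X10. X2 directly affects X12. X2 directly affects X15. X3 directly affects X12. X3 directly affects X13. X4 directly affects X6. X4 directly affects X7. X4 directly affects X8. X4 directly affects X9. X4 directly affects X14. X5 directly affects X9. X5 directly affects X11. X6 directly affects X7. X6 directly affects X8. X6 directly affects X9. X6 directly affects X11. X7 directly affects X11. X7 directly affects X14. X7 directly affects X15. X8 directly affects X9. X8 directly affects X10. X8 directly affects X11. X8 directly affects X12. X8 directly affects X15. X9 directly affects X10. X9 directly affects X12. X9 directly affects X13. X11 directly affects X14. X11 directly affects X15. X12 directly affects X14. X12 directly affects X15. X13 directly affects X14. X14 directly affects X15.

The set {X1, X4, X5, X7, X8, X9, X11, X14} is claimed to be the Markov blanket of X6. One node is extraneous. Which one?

Recall MB(v) = parents ∪ children ∪ spouses, where spouses are the other parents of v's children.
Parents of X6: X4.
Ch(X6) = {X7, X8, X9, X11}.
Parents of each child, excluding X6:
  X7: X1, X4
  X8: X4
  X9: X1, X4, X5, X8
  X11: X5, X7, X8
MB(X6) = {X1, X4, X5, X7, X8, X9, X11}.
X14 is neither a parent, child, nor co-parent of X6, so it does not belong.

X14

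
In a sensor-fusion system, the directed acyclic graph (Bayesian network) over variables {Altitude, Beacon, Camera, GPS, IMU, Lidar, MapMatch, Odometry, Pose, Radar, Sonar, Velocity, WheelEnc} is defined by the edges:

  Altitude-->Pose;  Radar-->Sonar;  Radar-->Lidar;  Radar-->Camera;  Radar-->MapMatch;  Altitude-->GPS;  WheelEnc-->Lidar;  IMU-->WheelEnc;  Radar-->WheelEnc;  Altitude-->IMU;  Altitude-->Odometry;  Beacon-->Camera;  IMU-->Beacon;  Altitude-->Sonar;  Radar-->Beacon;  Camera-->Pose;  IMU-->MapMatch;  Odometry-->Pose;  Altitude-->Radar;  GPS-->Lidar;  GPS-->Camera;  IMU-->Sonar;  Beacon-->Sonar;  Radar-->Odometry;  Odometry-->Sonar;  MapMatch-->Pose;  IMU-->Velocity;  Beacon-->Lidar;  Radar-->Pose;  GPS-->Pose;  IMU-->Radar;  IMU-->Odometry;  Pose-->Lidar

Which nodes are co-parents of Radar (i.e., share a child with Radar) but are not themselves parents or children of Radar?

Children of Radar: Beacon, Camera, Lidar, MapMatch, Odometry, Pose, Sonar, WheelEnc.
  WheelEnc: IMU
  Beacon: IMU
  Odometry: Altitude, IMU
  MapMatch: IMU
  Camera: Beacon, GPS
  Sonar: Altitude, Beacon, IMU, Odometry
  Pose: Altitude, Camera, GPS, MapMatch, Odometry
  Lidar: Beacon, GPS, Pose, WheelEnc
Excluding nodes already adjacent to Radar (Altitude, Beacon, Camera, IMU, Lidar, MapMatch, Odometry, Pose, Sonar, WheelEnc), the co-parent-only contribution is {GPS}.

{GPS}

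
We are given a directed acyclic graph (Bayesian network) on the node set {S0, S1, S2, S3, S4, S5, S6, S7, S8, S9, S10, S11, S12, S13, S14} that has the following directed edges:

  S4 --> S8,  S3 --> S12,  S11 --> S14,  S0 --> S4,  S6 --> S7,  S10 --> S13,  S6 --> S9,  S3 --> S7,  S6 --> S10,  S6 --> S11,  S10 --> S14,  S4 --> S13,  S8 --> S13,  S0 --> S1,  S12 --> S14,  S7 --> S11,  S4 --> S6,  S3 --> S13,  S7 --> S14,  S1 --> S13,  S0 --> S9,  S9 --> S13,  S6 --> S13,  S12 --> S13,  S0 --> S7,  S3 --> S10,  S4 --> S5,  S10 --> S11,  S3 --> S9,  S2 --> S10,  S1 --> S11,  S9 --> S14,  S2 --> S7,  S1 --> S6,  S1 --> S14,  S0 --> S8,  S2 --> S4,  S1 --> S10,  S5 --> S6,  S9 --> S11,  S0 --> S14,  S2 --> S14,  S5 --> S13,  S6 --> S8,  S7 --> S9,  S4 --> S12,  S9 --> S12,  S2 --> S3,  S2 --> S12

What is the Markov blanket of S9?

S9 has children S11, S12, S13, S14.
Parents of S9: S0, S3, S6, S7.
Co-parents of S9 (other parents of its children):
  S11: S1, S6, S7, S10
  S12: S2, S3, S4
  S13: S1, S3, S4, S5, S6, S8, S10, S12
  S14: S0, S1, S2, S7, S10, S11, S12
Union: {S0, S3, S6, S7} ∪ {S11, S12, S13, S14} ∪ {S0, S1, S2, S3, S4, S5, S6, S7, S8, S10, S11, S12} = {S0, S1, S2, S3, S4, S5, S6, S7, S8, S10, S11, S12, S13, S14}.

{S0, S1, S2, S3, S4, S5, S6, S7, S8, S10, S11, S12, S13, S14}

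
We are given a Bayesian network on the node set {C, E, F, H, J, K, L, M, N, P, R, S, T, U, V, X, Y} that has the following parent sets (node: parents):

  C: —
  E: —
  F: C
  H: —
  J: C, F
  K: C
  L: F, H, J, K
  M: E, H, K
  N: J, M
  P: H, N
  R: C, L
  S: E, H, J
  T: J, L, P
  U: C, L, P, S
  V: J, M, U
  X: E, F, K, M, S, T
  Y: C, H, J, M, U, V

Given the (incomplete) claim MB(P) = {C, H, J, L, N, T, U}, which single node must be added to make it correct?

P's parents: H, N.
Ch(P) = {T, U}.
Parents of each child, excluding P:
  T: J, L
  U: C, L, S
MB(P) = {C, H, J, L, N, S, T, U}.
Comparing with the claimed set, S is missing.

S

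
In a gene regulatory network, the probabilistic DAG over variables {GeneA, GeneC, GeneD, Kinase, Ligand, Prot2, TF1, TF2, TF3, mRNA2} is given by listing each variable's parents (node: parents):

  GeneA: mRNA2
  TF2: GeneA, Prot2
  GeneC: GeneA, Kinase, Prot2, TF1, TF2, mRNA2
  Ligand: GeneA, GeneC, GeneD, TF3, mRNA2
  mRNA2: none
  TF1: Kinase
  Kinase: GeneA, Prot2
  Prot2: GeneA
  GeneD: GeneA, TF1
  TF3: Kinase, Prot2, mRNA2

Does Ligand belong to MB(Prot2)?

Pa(Prot2) = {GeneA}.
Ch(Prot2) = {GeneC, Kinase, TF2, TF3}.
For each child, the remaining parents (spouses of Prot2):
  Kinase: GeneA
  TF2: GeneA
  TF3: Kinase, mRNA2
  GeneC: GeneA, Kinase, TF1, TF2, mRNA2
MB(Prot2) = {GeneA, GeneC, Kinase, TF1, TF2, TF3, mRNA2}; Ligand is not in this set.

No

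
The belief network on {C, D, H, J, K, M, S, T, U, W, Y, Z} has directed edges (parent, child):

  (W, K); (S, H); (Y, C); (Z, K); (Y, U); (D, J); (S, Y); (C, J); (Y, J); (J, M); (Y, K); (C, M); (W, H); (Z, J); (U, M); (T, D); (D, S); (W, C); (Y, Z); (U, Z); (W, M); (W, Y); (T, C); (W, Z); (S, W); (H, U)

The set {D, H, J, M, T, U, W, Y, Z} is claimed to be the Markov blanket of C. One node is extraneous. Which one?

H

A node's Markov blanket = Pa ∪ Ch ∪ (parents of Ch other than the node itself).
Children of C: J, M.
C's parents: T, W, Y.
Parents of each child, excluding C:
  J: D, Y, Z
  M: J, U, W
MB(C) = {D, J, M, T, U, W, Y, Z}.
H is neither a parent, child, nor co-parent of C, so it does not belong.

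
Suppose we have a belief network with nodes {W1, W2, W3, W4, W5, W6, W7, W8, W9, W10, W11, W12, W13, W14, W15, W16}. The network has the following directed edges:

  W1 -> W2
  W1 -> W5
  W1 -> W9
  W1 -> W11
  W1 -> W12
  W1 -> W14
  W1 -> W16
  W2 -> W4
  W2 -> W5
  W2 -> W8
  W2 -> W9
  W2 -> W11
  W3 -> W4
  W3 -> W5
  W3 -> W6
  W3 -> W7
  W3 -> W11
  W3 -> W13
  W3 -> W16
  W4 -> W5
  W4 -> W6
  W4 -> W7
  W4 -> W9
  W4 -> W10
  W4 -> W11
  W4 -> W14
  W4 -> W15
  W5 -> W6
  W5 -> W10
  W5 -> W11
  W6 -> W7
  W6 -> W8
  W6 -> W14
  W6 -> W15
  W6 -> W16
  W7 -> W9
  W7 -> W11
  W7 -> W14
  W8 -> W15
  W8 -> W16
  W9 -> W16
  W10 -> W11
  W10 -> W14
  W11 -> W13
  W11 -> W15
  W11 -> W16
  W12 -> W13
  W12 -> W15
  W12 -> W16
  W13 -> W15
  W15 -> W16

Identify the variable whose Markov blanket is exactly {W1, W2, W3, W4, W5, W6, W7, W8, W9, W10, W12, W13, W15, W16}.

W11

The target node must have every member of {W1, W2, W3, W4, W5, W6, W7, W8, W9, W10, W12, W13, W15, W16} as a parent, child, or co-parent, and no others.
Parents of W11: W1, W2, W3, W4, W5, W7, W10; children: W13, W15, W16; co-parents: W1, W3, W4, W6, W8, W9, W12, W13, W15.
These exactly cover the given set, so the node is W11.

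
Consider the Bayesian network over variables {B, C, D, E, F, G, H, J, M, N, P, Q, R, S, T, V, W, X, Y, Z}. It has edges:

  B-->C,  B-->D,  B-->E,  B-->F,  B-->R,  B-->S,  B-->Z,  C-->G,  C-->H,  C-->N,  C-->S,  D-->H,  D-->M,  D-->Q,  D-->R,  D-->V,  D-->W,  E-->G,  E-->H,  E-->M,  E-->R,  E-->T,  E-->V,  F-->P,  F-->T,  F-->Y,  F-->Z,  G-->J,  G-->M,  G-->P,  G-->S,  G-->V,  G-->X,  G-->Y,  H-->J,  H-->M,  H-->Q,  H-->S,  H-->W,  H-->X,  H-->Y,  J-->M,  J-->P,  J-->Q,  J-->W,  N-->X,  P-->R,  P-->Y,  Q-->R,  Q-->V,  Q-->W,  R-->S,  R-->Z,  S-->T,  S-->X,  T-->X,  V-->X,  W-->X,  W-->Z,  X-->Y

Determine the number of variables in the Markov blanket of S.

By definition, MB(S) is built from S's parents, S's children, and the co-parents of S.
Pa(S) = {B, C, G, H, R}.
Children of S: T, X.
Co-parents of S (other parents of its children):
  T: E, F
  X: G, H, N, T, V, W
MB(S) = {B, C, E, F, G, H, N, R, T, V, W, X}, which has 12 nodes.

12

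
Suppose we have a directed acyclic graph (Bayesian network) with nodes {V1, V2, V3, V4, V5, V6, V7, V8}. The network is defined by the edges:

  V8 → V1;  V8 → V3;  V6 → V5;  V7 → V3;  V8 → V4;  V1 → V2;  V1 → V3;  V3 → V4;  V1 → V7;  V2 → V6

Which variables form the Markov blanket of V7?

{V1, V3, V8}

The Markov blanket of a node is its parents, its children, and the other parents of its children.
V7's children: V3.
Parents of V7: V1.
Parents of each child, excluding V7:
  V3: V1, V8
Union: {V1} ∪ {V3} ∪ {V1, V8} = {V1, V3, V8}.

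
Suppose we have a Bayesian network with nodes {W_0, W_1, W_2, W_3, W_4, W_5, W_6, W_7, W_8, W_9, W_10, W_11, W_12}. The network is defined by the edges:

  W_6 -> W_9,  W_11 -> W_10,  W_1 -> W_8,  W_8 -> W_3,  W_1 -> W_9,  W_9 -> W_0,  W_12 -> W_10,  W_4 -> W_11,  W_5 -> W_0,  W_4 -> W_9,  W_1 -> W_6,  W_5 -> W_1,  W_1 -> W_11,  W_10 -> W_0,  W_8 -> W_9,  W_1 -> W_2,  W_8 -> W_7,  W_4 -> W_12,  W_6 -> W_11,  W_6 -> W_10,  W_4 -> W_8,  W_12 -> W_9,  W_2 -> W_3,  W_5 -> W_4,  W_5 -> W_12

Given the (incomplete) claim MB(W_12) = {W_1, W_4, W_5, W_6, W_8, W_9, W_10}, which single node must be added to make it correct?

W_11

W_12's parents: W_4, W_5.
Children of W_12: W_9, W_10.
Co-parents of W_12 (other parents of its children):
  parents(W_9) \ {W_12} = {W_1, W_4, W_6, W_8}.
  W_10 also has parents W_6, W_11.
MB(W_12) = {W_1, W_4, W_5, W_6, W_8, W_9, W_10, W_11}.
Comparing with the claimed set, W_11 is missing.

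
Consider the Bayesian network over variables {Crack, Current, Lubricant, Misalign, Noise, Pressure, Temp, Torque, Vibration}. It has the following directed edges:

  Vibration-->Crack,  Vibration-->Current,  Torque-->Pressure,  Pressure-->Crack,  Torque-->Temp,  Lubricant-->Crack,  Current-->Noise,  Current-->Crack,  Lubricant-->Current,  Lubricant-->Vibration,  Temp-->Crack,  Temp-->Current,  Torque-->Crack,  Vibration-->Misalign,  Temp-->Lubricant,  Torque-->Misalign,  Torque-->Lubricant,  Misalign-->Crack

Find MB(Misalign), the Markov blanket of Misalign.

The Markov blanket of a node is its parents, its children, and the other parents of its children.
Parents of Misalign: Torque, Vibration.
Misalign's children: Crack.
Co-parents of Misalign (other parents of its children):
  Crack also has parents Current, Lubricant, Pressure, Temp, Torque, Vibration.
MB(Misalign) = {Crack, Current, Lubricant, Pressure, Temp, Torque, Vibration}.

{Crack, Current, Lubricant, Pressure, Temp, Torque, Vibration}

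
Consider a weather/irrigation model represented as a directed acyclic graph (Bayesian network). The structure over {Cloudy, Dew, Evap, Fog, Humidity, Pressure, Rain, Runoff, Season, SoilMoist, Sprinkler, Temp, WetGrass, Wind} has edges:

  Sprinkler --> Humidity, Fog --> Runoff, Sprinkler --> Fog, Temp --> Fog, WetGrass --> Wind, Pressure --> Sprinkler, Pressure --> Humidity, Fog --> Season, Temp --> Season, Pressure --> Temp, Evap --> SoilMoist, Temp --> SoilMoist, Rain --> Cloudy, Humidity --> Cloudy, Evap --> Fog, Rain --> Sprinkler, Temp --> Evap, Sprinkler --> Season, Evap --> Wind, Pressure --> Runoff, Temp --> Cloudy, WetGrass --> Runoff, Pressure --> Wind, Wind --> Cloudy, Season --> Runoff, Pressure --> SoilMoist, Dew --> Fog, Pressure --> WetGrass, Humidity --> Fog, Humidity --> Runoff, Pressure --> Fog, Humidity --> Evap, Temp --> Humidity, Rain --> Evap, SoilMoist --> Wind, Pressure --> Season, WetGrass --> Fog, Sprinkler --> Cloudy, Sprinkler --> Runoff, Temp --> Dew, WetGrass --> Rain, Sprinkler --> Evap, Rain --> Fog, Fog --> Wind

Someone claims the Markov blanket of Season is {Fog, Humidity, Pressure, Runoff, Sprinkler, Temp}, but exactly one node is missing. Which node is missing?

WetGrass

Recall MB(v) = parents ∪ children ∪ spouses, where spouses are the other parents of v's children.
Season has child Runoff.
Season's parents: Fog, Pressure, Sprinkler, Temp.
Parents of each child, excluding Season:
  Runoff: Fog, Humidity, Pressure, Sprinkler, WetGrass
MB(Season) = {Fog, Humidity, Pressure, Runoff, Sprinkler, Temp, WetGrass}.
Comparing with the claimed set, WetGrass is missing.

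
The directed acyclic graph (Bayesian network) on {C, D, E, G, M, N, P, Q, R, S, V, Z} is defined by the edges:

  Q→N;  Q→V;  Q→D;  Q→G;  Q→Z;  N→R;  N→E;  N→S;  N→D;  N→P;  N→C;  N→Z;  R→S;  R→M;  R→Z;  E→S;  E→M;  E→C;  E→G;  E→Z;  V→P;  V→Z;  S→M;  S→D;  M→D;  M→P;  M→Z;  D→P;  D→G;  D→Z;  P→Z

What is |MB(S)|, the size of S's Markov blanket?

By definition, MB(S) is built from S's parents, S's children, and the co-parents of S.
Pa(S) = {E, N, R}.
S has children D, M.
Co-parents of S (other parents of its children):
  M also has parents E, R.
  D's other parents are M, N, Q.
MB(S) = {D, E, M, N, Q, R}, which has 6 nodes.

6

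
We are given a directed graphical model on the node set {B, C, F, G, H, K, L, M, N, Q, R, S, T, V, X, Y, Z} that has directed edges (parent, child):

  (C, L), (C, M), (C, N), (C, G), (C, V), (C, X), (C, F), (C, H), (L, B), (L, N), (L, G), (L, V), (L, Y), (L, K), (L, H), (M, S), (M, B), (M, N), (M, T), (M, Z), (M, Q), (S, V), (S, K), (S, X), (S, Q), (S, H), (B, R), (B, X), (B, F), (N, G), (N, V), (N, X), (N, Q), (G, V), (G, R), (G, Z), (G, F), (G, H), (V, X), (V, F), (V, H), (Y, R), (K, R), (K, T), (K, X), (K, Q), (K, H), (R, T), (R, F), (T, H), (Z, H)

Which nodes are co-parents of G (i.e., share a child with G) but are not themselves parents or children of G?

{B, K, M, S, T, Y}

Children of G: F, H, R, V, Z.
  V: C, L, N, S
  R: B, K, Y
  Z: M
  F: B, C, R, V
  H: C, K, L, S, T, V, Z
Excluding nodes already adjacent to G (C, F, H, L, N, R, V, Z), the co-parent-only contribution is {B, K, M, S, T, Y}.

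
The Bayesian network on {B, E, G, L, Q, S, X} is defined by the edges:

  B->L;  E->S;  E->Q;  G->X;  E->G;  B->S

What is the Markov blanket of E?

{B, G, Q, S}

Parents of E: none.
Ch(E) = {G, Q, S}.
For each child, the remaining parents (spouses of E):
  G: no additional parents.
  Q has no other parent.
  S's other parent is B.
Union: {} ∪ {G, Q, S} ∪ {B} = {B, G, Q, S}.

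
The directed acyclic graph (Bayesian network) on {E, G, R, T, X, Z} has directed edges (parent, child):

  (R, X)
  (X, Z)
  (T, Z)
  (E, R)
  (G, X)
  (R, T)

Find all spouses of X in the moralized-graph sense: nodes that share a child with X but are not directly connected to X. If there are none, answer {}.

Children of X: Z.
  Z also has parent T.
Excluding nodes already adjacent to X (G, R, Z), the co-parent-only contribution is {T}.

{T}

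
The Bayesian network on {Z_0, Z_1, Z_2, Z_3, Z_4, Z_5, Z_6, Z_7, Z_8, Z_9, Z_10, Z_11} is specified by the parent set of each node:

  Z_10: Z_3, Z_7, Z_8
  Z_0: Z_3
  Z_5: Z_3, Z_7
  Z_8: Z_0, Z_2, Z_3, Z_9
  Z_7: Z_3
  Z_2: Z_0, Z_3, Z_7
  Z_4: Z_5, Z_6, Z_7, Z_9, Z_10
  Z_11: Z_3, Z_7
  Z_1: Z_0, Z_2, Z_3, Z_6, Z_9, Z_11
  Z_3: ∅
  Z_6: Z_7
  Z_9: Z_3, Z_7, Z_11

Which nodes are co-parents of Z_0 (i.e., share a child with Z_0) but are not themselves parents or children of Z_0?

{Z_6, Z_7, Z_9, Z_11}

Children of Z_0: Z_1, Z_2, Z_8.
  Z_2 also has parents Z_3, Z_7.
  Z_8's other parents are Z_2, Z_3, Z_9.
  Z_1's other parents are Z_2, Z_3, Z_6, Z_9, Z_11.
Excluding nodes already adjacent to Z_0 (Z_1, Z_2, Z_3, Z_8), the co-parent-only contribution is {Z_6, Z_7, Z_9, Z_11}.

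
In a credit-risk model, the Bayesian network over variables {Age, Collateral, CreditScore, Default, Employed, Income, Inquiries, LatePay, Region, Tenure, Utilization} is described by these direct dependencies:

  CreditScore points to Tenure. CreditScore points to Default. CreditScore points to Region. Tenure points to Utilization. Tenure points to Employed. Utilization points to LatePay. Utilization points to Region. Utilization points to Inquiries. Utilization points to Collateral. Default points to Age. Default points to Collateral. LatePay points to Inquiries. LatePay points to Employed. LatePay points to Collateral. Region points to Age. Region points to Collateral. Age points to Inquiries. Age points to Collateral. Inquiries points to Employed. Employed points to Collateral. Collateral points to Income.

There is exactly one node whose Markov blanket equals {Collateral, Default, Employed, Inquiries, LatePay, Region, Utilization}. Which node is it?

Age

The target node must have every member of {Collateral, Default, Employed, Inquiries, LatePay, Region, Utilization} as a parent, child, or co-parent, and no others.
Parents of Age: Default, Region; children: Collateral, Inquiries; co-parents: Default, Employed, LatePay, Region, Utilization.
These exactly cover the given set, so the node is Age.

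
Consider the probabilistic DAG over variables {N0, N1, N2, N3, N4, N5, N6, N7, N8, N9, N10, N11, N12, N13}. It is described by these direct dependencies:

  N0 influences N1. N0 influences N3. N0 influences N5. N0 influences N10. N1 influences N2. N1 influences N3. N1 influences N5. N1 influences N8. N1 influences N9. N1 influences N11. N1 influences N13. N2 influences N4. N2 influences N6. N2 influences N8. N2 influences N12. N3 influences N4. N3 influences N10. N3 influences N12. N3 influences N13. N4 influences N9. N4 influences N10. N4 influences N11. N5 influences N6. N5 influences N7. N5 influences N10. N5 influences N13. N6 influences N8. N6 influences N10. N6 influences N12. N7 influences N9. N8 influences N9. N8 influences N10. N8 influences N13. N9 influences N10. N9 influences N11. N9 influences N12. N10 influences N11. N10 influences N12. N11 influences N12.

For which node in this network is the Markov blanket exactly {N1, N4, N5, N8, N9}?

N7

The target node must have every member of {N1, N4, N5, N8, N9} as a parent, child, or co-parent, and no others.
Parents of N7: N5; children: N9; co-parents: N1, N4, N8.
These exactly cover the given set, so the node is N7.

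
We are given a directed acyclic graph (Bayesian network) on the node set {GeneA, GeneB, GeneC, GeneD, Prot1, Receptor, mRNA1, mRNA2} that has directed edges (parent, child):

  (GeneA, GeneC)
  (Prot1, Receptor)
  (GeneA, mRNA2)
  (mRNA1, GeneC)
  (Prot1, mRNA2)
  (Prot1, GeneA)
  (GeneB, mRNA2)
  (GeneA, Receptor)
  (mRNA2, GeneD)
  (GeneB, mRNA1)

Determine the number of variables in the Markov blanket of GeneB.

Recall MB(v) = parents ∪ children ∪ spouses, where spouses are the other parents of v's children.
GeneB has no parents.
GeneB has children mRNA1, mRNA2.
Other parents of GeneB's children:
  mRNA1: —
  mRNA2: GeneA, Prot1
MB(GeneB) = {GeneA, Prot1, mRNA1, mRNA2}, which has 4 nodes.

4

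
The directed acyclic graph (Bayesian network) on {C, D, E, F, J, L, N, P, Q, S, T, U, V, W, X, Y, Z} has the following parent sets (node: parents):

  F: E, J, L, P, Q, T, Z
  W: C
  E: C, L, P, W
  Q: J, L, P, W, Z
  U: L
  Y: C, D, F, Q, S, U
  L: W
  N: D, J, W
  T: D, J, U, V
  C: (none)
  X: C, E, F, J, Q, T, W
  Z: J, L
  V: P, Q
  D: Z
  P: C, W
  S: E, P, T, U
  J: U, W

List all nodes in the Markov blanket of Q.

{C, D, E, F, J, L, P, S, T, U, V, W, X, Y, Z}

By definition, MB(Q) is built from Q's parents, Q's children, and the co-parents of Q.
Q has children F, V, X, Y.
Pa(Q) = {J, L, P, W, Z}.
Parents of each child, excluding Q:
  V: P
  F: E, J, L, P, T, Z
  X: C, E, F, J, T, W
  Y: C, D, F, S, U
Taking the union gives {C, D, E, F, J, L, P, S, T, U, V, W, X, Y, Z}.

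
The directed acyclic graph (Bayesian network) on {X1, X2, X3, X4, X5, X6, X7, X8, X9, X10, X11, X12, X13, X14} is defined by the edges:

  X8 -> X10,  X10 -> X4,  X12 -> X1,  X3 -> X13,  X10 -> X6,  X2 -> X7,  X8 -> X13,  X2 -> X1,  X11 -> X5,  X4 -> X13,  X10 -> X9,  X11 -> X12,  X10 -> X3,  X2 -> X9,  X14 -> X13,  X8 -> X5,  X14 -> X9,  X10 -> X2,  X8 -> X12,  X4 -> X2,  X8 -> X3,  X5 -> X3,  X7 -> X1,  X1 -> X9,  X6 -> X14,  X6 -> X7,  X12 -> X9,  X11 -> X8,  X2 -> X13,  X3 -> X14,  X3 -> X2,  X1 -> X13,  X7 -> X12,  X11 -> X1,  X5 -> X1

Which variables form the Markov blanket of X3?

Pa(X3) = {X5, X8, X10}.
Children of X3: X2, X13, X14.
Other parents of X3's children:
  X2: X4, X10
  X14: X6
  X13: X1, X2, X4, X8, X14
Union: {X5, X8, X10} ∪ {X2, X13, X14} ∪ {X1, X2, X4, X6, X8, X10, X14} = {X1, X2, X4, X5, X6, X8, X10, X13, X14}.

{X1, X2, X4, X5, X6, X8, X10, X13, X14}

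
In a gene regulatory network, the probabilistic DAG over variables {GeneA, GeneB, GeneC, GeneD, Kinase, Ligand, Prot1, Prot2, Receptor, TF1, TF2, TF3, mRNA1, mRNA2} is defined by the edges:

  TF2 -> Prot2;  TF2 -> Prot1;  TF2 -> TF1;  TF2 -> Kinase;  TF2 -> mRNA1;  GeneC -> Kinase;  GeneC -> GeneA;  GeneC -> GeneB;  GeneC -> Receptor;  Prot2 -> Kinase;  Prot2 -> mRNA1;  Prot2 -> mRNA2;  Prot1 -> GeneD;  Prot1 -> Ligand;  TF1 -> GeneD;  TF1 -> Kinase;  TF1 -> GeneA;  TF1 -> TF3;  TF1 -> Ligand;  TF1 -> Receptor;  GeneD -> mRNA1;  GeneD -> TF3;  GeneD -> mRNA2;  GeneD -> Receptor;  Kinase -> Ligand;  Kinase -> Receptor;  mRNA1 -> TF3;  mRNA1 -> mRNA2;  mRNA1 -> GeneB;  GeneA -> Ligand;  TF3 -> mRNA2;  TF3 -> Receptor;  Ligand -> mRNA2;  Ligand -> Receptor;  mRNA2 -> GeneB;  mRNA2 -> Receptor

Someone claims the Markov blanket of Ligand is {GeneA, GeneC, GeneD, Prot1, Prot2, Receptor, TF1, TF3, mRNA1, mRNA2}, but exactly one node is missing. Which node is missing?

Kinase

A node's Markov blanket = Pa ∪ Ch ∪ (parents of Ch other than the node itself).
Children of Ligand: Receptor, mRNA2.
Ligand has parents GeneA, Kinase, Prot1, TF1.
For each child, the remaining parents (spouses of Ligand):
  parents(mRNA2) \ {Ligand} = {GeneD, Prot2, TF3, mRNA1}.
  Receptor's other parents are GeneC, GeneD, Kinase, TF1, TF3, mRNA2.
MB(Ligand) = {GeneA, GeneC, GeneD, Kinase, Prot1, Prot2, Receptor, TF1, TF3, mRNA1, mRNA2}.
Comparing with the claimed set, Kinase is missing.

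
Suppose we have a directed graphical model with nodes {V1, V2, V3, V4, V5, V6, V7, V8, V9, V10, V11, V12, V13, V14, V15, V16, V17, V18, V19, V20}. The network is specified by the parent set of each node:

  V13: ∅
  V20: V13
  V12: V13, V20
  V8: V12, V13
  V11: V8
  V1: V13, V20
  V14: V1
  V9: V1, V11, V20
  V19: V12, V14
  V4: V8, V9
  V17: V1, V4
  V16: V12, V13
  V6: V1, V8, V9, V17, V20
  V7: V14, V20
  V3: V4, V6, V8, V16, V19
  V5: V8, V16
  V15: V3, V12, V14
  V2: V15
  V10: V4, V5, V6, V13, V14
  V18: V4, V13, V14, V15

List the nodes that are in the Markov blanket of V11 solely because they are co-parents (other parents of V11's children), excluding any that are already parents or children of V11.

Children of V11: V9.
  V9 also has parents V1, V20.
Excluding nodes already adjacent to V11 (V8, V9), the co-parent-only contribution is {V1, V20}.

{V1, V20}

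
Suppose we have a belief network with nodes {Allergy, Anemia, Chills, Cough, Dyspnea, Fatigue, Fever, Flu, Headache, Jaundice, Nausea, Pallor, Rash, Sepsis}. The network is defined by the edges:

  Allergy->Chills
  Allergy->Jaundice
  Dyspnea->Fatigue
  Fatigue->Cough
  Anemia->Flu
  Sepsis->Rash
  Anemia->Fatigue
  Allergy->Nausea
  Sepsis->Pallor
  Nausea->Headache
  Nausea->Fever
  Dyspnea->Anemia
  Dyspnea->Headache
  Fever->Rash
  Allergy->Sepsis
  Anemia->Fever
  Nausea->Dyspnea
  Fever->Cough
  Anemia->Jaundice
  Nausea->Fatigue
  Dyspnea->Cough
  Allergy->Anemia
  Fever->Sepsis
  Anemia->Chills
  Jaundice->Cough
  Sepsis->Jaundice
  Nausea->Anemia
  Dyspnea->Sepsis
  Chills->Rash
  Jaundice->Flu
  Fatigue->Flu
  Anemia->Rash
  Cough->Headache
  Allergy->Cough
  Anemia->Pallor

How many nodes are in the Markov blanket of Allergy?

Parents of Allergy: none.
Allergy's children: Anemia, Chills, Cough, Jaundice, Nausea, Sepsis.
For each child, the remaining parents (spouses of Allergy):
  Nausea: no additional parents.
  parents(Anemia) \ {Allergy} = {Dyspnea, Nausea}.
  parents(Chills) \ {Allergy} = {Anemia}.
  Sepsis also has parents Dyspnea, Fever.
  parents(Jaundice) \ {Allergy} = {Anemia, Sepsis}.
  parents(Cough) \ {Allergy} = {Dyspnea, Fatigue, Fever, Jaundice}.
MB(Allergy) = {Anemia, Chills, Cough, Dyspnea, Fatigue, Fever, Jaundice, Nausea, Sepsis}, which has 9 nodes.

9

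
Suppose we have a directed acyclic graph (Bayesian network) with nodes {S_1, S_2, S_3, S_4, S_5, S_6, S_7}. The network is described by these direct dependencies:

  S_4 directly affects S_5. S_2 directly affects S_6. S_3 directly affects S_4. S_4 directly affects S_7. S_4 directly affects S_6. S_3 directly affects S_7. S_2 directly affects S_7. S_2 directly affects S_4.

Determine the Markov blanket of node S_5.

A node's Markov blanket = Pa ∪ Ch ∪ (parents of Ch other than the node itself).
Parents of S_5: S_4.
S_5 has no children.
S_5 has no children, so there are no co-parents.
MB(S_5) = {S_4}.

{S_4}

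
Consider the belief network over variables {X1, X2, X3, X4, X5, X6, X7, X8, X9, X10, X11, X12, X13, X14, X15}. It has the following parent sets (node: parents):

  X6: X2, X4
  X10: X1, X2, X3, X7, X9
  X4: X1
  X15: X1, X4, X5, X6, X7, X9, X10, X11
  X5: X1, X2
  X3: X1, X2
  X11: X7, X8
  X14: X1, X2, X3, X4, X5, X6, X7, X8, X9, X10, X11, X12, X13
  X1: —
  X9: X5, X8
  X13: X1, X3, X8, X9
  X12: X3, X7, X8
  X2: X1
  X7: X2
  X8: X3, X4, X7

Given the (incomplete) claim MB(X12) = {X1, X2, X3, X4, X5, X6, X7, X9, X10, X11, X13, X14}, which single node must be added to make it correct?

X8

The Markov blanket of a node is its parents, its children, and the other parents of its children.
X12 has parents X3, X7, X8.
Children of X12: X14.
Parents of each child, excluding X12:
  X14's other parents are X1, X2, X3, X4, X5, X6, X7, X8, X9, X10, X11, X13.
MB(X12) = {X1, X2, X3, X4, X5, X6, X7, X8, X9, X10, X11, X13, X14}.
Comparing with the claimed set, X8 is missing.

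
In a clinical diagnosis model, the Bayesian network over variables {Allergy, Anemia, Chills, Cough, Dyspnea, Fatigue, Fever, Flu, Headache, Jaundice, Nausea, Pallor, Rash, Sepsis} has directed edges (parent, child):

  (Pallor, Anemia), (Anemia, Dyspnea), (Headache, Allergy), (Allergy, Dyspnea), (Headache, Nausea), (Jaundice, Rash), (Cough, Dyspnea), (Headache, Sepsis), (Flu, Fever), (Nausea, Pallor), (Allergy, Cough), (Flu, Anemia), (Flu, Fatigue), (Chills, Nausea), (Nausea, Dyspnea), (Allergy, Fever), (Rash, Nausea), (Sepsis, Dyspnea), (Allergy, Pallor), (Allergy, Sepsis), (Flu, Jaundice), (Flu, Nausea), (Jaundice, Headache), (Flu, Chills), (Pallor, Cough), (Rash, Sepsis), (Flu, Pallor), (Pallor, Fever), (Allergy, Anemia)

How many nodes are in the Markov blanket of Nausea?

10

The Markov blanket of a node is its parents, its children, and the other parents of its children.
Parents of Nausea: Chills, Flu, Headache, Rash.
Children of Nausea: Dyspnea, Pallor.
For each child, the remaining parents (spouses of Nausea):
  Pallor's other parents are Allergy, Flu.
  Dyspnea's other parents are Allergy, Anemia, Cough, Sepsis.
MB(Nausea) = {Allergy, Anemia, Chills, Cough, Dyspnea, Flu, Headache, Pallor, Rash, Sepsis}, which has 10 nodes.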